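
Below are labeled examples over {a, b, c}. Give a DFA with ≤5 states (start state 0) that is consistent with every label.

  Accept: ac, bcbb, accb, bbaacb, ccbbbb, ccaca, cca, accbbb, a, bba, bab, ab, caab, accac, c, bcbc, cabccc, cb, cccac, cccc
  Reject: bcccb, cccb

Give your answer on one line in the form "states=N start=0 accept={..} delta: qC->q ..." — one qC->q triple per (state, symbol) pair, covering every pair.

states=4 start=0 accept={0,1,3} delta: 0a->0 0b->0 0c->1 1a->0 1b->0 1c->2 2a->0 2b->0 2c->3 3a->0 3b->2 3c->0

Grow the machine one transition at a time. Run the examples from 0; the earliest place one falls off (shortest prefix, ties alphabetical) gets sent to the lowest-numbered state that keeps every Accept/Reject pair distinguishable — a pair clashes when both reach the same state with identical unread suffix — and to a fresh state only if none does.
a: 0a undefined. 0a->0: ok.
b: 0b undefined. 0b->0: ok.
c: 0c undefined. 0c->0: no, ac/bcccb meet in 0. Open state 1: 0c->1.
ca: 1a undefined. 1a->0: ok.
cb: 1b undefined. 1b->0: ok.
cc: 1c undefined. 1c->0: no, bcbb/bcccb meet in 0. 1c->1: no, bcbb/bcccb meet in 0. Open state 2: 1c->2.
cca: 2a undefined. 2a->0: ok.
ccb: 2b undefined. 2b->0: ok.
ccc: 2c undefined. 2c->0: no, bcbb/bcccb meet in 0. 2c->1: no, bcbb/bcccb meet in 0. 2c->2: no, bcbb/bcccb meet in 0. Open state 3: 2c->3.
ccca: 3a undefined. 3a->0: ok.
cccb: 3b undefined. 3b->0: no, bcbb/bcccb meet in 0. 3b->1: no, ac/bcccb meet in 1. 3b->2: ok.
cccc: 3c undefined. 3c->0: ok.
All examples now run through 4 states with every (state, symbol) defined. Accept strings end in {0,1,3}, Reject strings end in {2}; accept={0,1,3}.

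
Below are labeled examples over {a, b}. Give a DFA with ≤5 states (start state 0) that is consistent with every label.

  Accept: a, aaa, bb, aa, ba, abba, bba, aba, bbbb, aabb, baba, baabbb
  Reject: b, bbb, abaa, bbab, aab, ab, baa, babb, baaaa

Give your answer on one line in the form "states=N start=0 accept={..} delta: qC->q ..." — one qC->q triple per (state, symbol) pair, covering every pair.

Grow the machine one transition at a time. Run the examples from 0; the earliest place one falls off (shortest prefix, ties alphabetical) gets sent to the lowest-numbered state that keeps every Accept/Reject pair distinguishable — a pair clashes when both reach the same state with identical unread suffix — and to a fresh state only if none does.
a: 0a undefined. 0a->0: ok.
b: 0b undefined. 0b->0: no, a/b meet in 0. Open state 1: 0b->1.
ba: 1a undefined. 1a->0: no, a/abaa meet in 0. 1a->1: no, ba/b meet in 1. Open state 2: 1a->2.
bb: 1b undefined. 1b->0: ok.
baa: 2a undefined. 2a->0: no, a/abaa meet in 0. 2a->1: ok.
bab: 2b undefined. 2b->0: ok.
All examples now run through 3 states with every (state, symbol) defined. Accept strings end in {0,2}, Reject strings end in {1}; accept={0,2}.

states=3 start=0 accept={0,2} delta: 0a->0 0b->1 1a->2 1b->0 2a->1 2b->0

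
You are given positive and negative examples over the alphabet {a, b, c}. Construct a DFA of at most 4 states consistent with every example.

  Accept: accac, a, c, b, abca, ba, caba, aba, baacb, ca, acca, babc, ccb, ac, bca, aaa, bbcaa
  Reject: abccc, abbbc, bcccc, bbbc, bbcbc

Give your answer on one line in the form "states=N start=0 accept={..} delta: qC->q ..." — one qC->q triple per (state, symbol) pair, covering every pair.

states=4 start=0 accept={0,1,2} delta: 0a->0 0b->1 0c->0 1a->0 1b->2 1c->2 2a->0 2b->2 2c->3 3a->0 3b->2 3c->3

Grow the machine one transition at a time. Run the examples from 0; the earliest place one falls off (shortest prefix, ties alphabetical) gets sent to the lowest-numbered state that keeps every Accept/Reject pair distinguishable — a pair clashes when both reach the same state with identical unread suffix — and to a fresh state only if none does.
a: 0a undefined. 0a->0: ok.
b: 0b undefined. 0b->0: no, c/abbbc meet in 0 with "c" left. Open state 1: 0b->1.
c: 0c undefined. 0c->0: ok.
ba: 1a undefined. 1a->0: ok.
bb: 1b undefined. 1b->0: no, babc/abbbc meet in 1 with "c" left. 1b->1: no, babc/abbbc meet in 1 with "c" left. Open state 2: 1b->2.
bc: 1c undefined. 1c->0: no, accac/abccc meet in 0. 1c->1: no, b/abccc meet in 1. 1c->2: ok.
bbb: 2b undefined. 2b->0: no, accac/abbbc meet in 0. 2b->1: no, babc/abbbc meet in 2. 2b->2: ok.
bbc: 2c undefined. 2c->0: no, accac/abccc meet in 0. 2c->1: no, b/abbbc meet in 1. 2c->2: no, babc/abccc meet in 2. Open state 3: 2c->3.
bca: 2a undefined. 2a->0: ok.
bbca: 3a undefined. 3a->0: ok.
bbcb: 3b undefined. 3b->0: no, accac/bbcbc meet in 0. 3b->1: no, babc/bbcbc meet in 2. 3b->2: ok.
bccc: 3c undefined. 3c->0: no, accac/abccc meet in 0. 3c->1: no, b/abccc meet in 1. 3c->2: no, babc/abccc meet in 2. 3c->3: ok.
All examples now run through 4 states with every (state, symbol) defined. Accept strings end in {0,1,2}, Reject strings end in {3}; accept={0,1,2}.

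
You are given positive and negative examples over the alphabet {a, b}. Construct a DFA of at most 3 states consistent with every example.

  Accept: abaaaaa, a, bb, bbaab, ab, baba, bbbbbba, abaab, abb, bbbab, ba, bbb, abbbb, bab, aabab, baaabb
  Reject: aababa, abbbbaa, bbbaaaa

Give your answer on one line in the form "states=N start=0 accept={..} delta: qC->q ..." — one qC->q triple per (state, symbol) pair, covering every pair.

State merging on the prefix tree: take the shortest (then alphabetical) example prefix whose next move is undefined and point that move at state 0, else 1, else 2, ...; a target is out if some Accept/Reject pair would then sit in one state with the same input left (inseparable). If every existing state is out, open a new one.
a: 0a undefined. 0a->0: no, baba/aababa meet in 0 with "baba" left. Open state 1: 0a->1.
b: 0b undefined. 0b->0: ok.
aa: 1a undefined. 1a->0: no, bb/bbbaaaa meet in 0. 1a->1: no, a/bbbaaaa meet in 1. Open state 2: 1a->2.
ab: 1b undefined. 1b->0: ok.
aab: 2b undefined. 2b->0: no, a/aababa meet in 1. 2b->1: ok.
baaa: 2a undefined. 2a->0: no, abaaaaa/aababa meet in 2. 2a->1: ok.
All examples now run through 3 states with every (state, symbol) defined. Accept strings end in {0,1}, Reject strings end in {2}; accept={0,1}.

states=3 start=0 accept={0,1} delta: 0a->1 0b->0 1a->2 1b->0 2a->1 2b->1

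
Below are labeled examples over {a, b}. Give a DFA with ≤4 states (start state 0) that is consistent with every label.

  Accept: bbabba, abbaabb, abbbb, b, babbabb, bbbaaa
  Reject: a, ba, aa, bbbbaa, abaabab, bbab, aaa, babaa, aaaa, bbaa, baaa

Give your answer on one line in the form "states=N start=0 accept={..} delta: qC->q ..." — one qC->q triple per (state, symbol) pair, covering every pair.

states=4 start=0 accept={1,3} delta: 0a->0 0b->1 1a->2 1b->2 2a->1 2b->3 3a->1 3b->3

State merging on the prefix tree: take the shortest (then alphabetical) example prefix whose next move is undefined and point that move at state 0, else 1, else 2, ...; a target is out if some Accept/Reject pair would then sit in one state with the same input left (inseparable). If every existing state is out, open a new one.
a: 0a undefined. 0a->0: ok.
b: 0b undefined. 0b->0: no, bbabba/a meet in 0. Open state 1: 0b->1.
ba: 1a undefined. 1a->0: no, b/abaabab meet in 1. 1a->1: no, b/ba meet in 1. Open state 2: 1a->2.
bb: 1b undefined. 1b->0: no, bbabba/a meet in 0. 1b->1: no, bbbaaa/baaa meet in 2 with "aa" left. 1b->2: ok.
baa: 2a undefined. 2a->0: no, bbabba/a meet in 0. 2a->1: ok.
bab: 2b undefined. 2b->0: no, bbabba/a meet in 0. 2b->1: no, bbabba/ba meet in 2. 2b->2: no, abbaabb/ba meet in 2. Open state 3: 2b->3.
baba: 3a undefined. 3a->0: no, bbabba/a meet in 0. 3a->1: ok.
babb: 3b undefined. 3b->0: no, abbaabb/a meet in 0. 3b->1: no, bbabba/bbbbaa meet in 1. 3b->2: no, abbaabb/ba meet in 2. 3b->3: ok.
All examples now run through 4 states with every (state, symbol) defined. Accept strings end in {1,3}, Reject strings end in {0,2}; accept={1,3}.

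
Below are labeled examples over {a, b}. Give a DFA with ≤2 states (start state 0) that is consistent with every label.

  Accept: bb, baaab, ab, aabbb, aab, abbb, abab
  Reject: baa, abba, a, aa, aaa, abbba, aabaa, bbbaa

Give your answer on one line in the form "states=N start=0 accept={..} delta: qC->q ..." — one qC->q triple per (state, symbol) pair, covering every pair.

Fold the examples into a partial DFA from state 0: repeatedly fix the first undefined (state, symbol) met by the shortest-then-alphabetical prefix, trying targets in increasing order and rejecting any under which an Accept and a Reject string meet in one state with the same remainder; add a state when all current targets are rejected. Accepting states are where Accept strings end.
a: 0a undefined. 0a->0: ok.
b: 0b undefined. 0b->0: no, bb/baa meet in 0. Open state 1: 0b->1.
ba: 1a undefined. 1a->0: ok.
bb: 1b undefined. 1b->0: no, bb/baa meet in 0. 1b->1: ok.
All examples now run through 2 states with every (state, symbol) defined. Accept strings end in {1}, Reject strings end in {0}; accept={1}.

states=2 start=0 accept={1} delta: 0a->0 0b->1 1a->0 1b->1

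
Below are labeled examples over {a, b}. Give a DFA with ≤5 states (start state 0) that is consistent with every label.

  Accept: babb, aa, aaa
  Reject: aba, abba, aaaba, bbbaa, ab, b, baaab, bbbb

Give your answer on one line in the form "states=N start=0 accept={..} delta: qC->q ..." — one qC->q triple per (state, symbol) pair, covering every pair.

Grow the machine one transition at a time. Run the examples from 0; the earliest place one falls off (shortest prefix, ties alphabetical) gets sent to the lowest-numbered state that keeps every Accept/Reject pair distinguishable — a pair clashes when both reach the same state with identical unread suffix — and to a fresh state only if none does.
a: 0a undefined. 0a->0: ok.
b: 0b undefined. 0b->0: no, babb/aba meet in 0. Open state 1: 0b->1.
ba: 1a undefined. 1a->0: no, aa/aba meet in 0. 1a->1: ok.
bb: 1b undefined. 1b->0: no, babb/aba meet in 1. 1b->1: no, babb/aba meet in 1. Open state 2: 1b->2.
bbb: 2b undefined. 2b->0: no, babb/bbbaa meet in 0. 2b->1: no, babb/aba meet in 1. 2b->2: no, babb/baaab meet in 2. Open state 3: 2b->3.
abba: 2a undefined. 2a->0: no, aa/abba meet in 0. 2a->1: ok.
bbba: 3a undefined. 3a->0: no, aa/bbbaa meet in 0. 3a->1: ok.
bbbb: 3b undefined. 3b->0: no, aa/bbbb meet in 0. 3b->1: ok.
All examples now run through 4 states with every (state, symbol) defined. Accept strings end in {0,3}, Reject strings end in {1,2}; accept={0,3}.

states=4 start=0 accept={0,3} delta: 0a->0 0b->1 1a->1 1b->2 2a->1 2b->3 3a->1 3b->1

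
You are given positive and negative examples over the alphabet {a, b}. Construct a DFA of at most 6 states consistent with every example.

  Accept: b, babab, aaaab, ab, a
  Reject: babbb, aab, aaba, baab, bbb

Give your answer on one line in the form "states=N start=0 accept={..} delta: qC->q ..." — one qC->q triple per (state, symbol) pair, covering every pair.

states=4 start=0 accept={1,2} delta: 0a->1 0b->1 1a->2 1b->2 2a->3 2b->3 3a->0 3b->3

State merging on the prefix tree: take the shortest (then alphabetical) example prefix whose next move is undefined and point that move at state 0, else 1, else 2, ...; a target is out if some Accept/Reject pair would then sit in one state with the same input left (inseparable). If every existing state is out, open a new one.
a: 0a undefined. 0a->0: no, b/aab meet in 0 with "b" left. Open state 1: 0a->1.
b: 0b undefined. 0b->0: no, b/bbb meet in 0. 0b->1: ok.
aa: 1a undefined. 1a->0: no, b/aab meet in 1. 1a->1: no, aaaab/aab meet in 1 with "b" left. Open state 2: 1a->2.
ab: 1b undefined. 1b->0: no, b/bbb meet in 1. 1b->1: no, b/bbb meet in 1. 1b->2: ok.
aaa: 2a undefined. 2a->0: no, b/baab meet in 1. 2a->1: no, aaaab/aab meet in 2 with "b" left. 2a->2: no, aaaab/aab meet in 2 with "b" left. Open state 3: 2a->3.
aab: 2b undefined. 2b->0: no, b/aaba meet in 1. 2b->1: no, b/babbb meet in 1. 2b->2: no, babab/baab meet in 3 with "b" left. 2b->3: ok.
aaaa: 3a undefined. 3a->0: ok.
baab: 3b undefined. 3b->0: no, b/babbb meet in 1. 3b->1: no, b/baab meet in 1. 3b->2: no, ab/baab meet in 2. 3b->3: ok.
All examples now run through 4 states with every (state, symbol) defined. Accept strings end in {1,2}, Reject strings end in {0,3}; accept={1,2}.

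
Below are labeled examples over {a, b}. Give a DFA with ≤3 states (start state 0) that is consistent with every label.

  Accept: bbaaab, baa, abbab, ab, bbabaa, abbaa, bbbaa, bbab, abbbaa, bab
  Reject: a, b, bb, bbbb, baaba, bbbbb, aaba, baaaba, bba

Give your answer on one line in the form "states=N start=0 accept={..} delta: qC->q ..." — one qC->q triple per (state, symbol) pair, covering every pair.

states=3 start=0 accept={2} delta: 0a->1 0b->0 1a->2 1b->2 2a->1 2b->0

State merging on the prefix tree: take the shortest (then alphabetical) example prefix whose next move is undefined and point that move at state 0, else 1, else 2, ...; a target is out if some Accept/Reject pair would then sit in one state with the same input left (inseparable). If every existing state is out, open a new one.
a: 0a undefined. 0a->0: no, ab/b meet in 0 with "b" left. Open state 1: 0a->1.
b: 0b undefined. 0b->0: ok.
aa: 1a undefined. 1a->0: no, baa/b meet in 0. 1a->1: no, baa/a meet in 1. Open state 2: 1a->2.
ab: 1b undefined. 1b->0: no, abbab/b meet in 0. 1b->1: no, ab/a meet in 1. 1b->2: ok.
aab: 2b undefined. 2b->0: ok.
baaa: 2a undefined. 2a->0: no, bbaaab/b meet in 0. 2a->1: ok.
All examples now run through 3 states with every (state, symbol) defined. Accept strings end in {2}, Reject strings end in {0,1}; accept={2}.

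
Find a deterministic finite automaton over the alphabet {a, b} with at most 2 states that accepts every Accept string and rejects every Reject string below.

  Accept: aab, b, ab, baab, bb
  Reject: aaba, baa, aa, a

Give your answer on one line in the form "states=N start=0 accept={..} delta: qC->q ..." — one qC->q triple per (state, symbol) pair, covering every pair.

states=2 start=0 accept={1} delta: 0a->0 0b->1 1a->0 1b->1

State merging on the prefix tree: take the shortest (then alphabetical) example prefix whose next move is undefined and point that move at state 0, else 1, else 2, ...; a target is out if some Accept/Reject pair would then sit in one state with the same input left (inseparable). If every existing state is out, open a new one.
a: 0a undefined. 0a->0: ok.
b: 0b undefined. 0b->0: no, aab/aaba meet in 0. Open state 1: 0b->1.
ba: 1a undefined. 1a->0: ok.
bb: 1b undefined. 1b->0: no, bb/aaba meet in 0. 1b->1: ok.
All examples now run through 2 states with every (state, symbol) defined. Accept strings end in {1}, Reject strings end in {0}; accept={1}.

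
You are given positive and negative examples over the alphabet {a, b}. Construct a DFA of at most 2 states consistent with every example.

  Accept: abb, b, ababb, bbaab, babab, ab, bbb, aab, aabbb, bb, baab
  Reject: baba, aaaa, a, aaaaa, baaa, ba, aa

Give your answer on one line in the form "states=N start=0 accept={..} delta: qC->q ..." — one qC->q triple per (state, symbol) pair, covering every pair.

Grow the machine one transition at a time. Run the examples from 0; the earliest place one falls off (shortest prefix, ties alphabetical) gets sent to the lowest-numbered state that keeps every Accept/Reject pair distinguishable — a pair clashes when both reach the same state with identical unread suffix — and to a fresh state only if none does.
a: 0a undefined. 0a->0: ok.
b: 0b undefined. 0b->0: no, abb/baba meet in 0. Open state 1: 0b->1.
ba: 1a undefined. 1a->0: ok.
bb: 1b undefined. 1b->0: no, abb/baba meet in 0. 1b->1: ok.
All examples now run through 2 states with every (state, symbol) defined. Accept strings end in {1}, Reject strings end in {0}; accept={1}.

states=2 start=0 accept={1} delta: 0a->0 0b->1 1a->0 1b->1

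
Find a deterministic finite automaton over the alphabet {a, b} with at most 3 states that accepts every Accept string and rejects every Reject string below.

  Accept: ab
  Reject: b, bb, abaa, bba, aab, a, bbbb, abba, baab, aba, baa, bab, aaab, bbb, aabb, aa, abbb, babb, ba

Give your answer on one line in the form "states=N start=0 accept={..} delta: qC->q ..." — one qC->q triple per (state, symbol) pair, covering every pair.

states=3 start=0 accept={0} delta: 0a->1 0b->2 1a->2 1b->0 2a->2 2b->2

Grow the machine one transition at a time. Run the examples from 0; the earliest place one falls off (shortest prefix, ties alphabetical) gets sent to the lowest-numbered state that keeps every Accept/Reject pair distinguishable — a pair clashes when both reach the same state with identical unread suffix — and to a fresh state only if none does.
a: 0a undefined. 0a->0: no, ab/b meet in 0 with "b" left. Open state 1: 0a->1.
b: 0b undefined. 0b->0: no, ab/bab meet in 1 with "b" left. 0b->1: no, ab/bb meet in 1 with "b" left. Open state 2: 0b->2.
aa: 1a undefined. 1a->0: no, ab/aaab meet in 1 with "b" left. 1a->1: no, ab/aab meet in 1 with "b" left. 1a->2: ok.
ab: 1b undefined. 1b->0: ok.
ba: 2a undefined. 2a->0: no, ab/abba meet in 0. 2a->1: no, ab/bab meet in 0. 2a->2: ok.
bb: 2b undefined. 2b->0: no, ab/bb meet in 0. 2b->1: no, ab/bbb meet in 0. 2b->2: ok.
All examples now run through 3 states with every (state, symbol) defined. Accept strings end in {0}, Reject strings end in {1,2}; accept={0}.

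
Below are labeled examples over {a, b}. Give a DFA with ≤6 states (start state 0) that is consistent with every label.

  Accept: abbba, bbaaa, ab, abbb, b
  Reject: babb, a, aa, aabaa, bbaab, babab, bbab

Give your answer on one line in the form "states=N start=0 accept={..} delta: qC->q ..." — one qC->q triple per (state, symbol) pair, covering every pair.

states=4 start=0 accept={1,2} delta: 0a->0 0b->1 1a->2 1b->1 2a->3 2b->3 3a->2 3b->0

State merging on the prefix tree: take the shortest (then alphabetical) example prefix whose next move is undefined and point that move at state 0, else 1, else 2, ...; a target is out if some Accept/Reject pair would then sit in one state with the same input left (inseparable). If every existing state is out, open a new one.
a: 0a undefined. 0a->0: ok.
b: 0b undefined. 0b->0: no, abbba/babb meet in 0. Open state 1: 0b->1.
ba: 1a undefined. 1a->0: no, ab/babab meet in 1. 1a->1: no, ab/aabaa meet in 1. Open state 2: 1a->2.
bb: 1b undefined. 1b->0: no, bbaaa/a meet in 0. 1b->1: ok.
bab: 2b undefined. 2b->0: no, ab/babb meet in 1. 2b->1: no, ab/babb meet in 1. 2b->2: no, abbba/babb meet in 2. Open state 3: 2b->3.
baba: 3a undefined. 3a->0: no, ab/babab meet in 1. 3a->1: no, ab/babab meet in 1. 3a->2: ok.
babb: 3b undefined. 3b->0: ok.
bbaa: 2a undefined. 2a->0: no, bbaaa/babb meet in 0. 2a->1: no, ab/aabaa meet in 1. 2a->2: no, abbba/aabaa meet in 2. 2a->3: ok.
All examples now run through 4 states with every (state, symbol) defined. Accept strings end in {1,2}, Reject strings end in {0,3}; accept={1,2}.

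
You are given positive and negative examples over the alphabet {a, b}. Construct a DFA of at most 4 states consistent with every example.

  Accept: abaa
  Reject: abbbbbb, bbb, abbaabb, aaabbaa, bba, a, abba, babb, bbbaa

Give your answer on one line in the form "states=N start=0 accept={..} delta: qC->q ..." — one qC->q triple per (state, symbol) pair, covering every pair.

states=3 start=0 accept={1} delta: 0a->0 0b->1 1a->1 1b->2 2a->0 2b->0

Fold the examples into a partial DFA from state 0: repeatedly fix the first undefined (state, symbol) met by the shortest-then-alphabetical prefix, trying targets in increasing order and rejecting any under which an Accept and a Reject string meet in one state with the same remainder; add a state when all current targets are rejected. Accepting states are where Accept strings end.
a: 0a undefined. 0a->0: ok.
b: 0b undefined. 0b->0: no, abaa/abbbbbb meet in 0. Open state 1: 0b->1.
ba: 1a undefined. 1a->0: no, abaa/a meet in 0. 1a->1: ok.
bb: 1b undefined. 1b->0: no, abaa/bbb meet in 1. 1b->1: no, abaa/abbbbbb meet in 1. Open state 2: 1b->2.
bba: 2a undefined. 2a->0: ok.
bbb: 2b undefined. 2b->0: ok.
All examples now run through 3 states with every (state, symbol) defined. Accept strings end in {1}, Reject strings end in {0,2}; accept={1}.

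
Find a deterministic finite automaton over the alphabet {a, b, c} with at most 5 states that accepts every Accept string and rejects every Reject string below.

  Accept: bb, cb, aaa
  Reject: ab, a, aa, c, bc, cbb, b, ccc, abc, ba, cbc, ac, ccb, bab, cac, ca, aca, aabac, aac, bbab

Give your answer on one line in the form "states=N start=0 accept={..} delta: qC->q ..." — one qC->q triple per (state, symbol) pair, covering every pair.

State merging on the prefix tree: take the shortest (then alphabetical) example prefix whose next move is undefined and point that move at state 0, else 1, else 2, ...; a target is out if some Accept/Reject pair would then sit in one state with the same input left (inseparable). If every existing state is out, open a new one.
a: 0a undefined. 0a->0: no, aaa/a meet in 0. Open state 1: 0a->1.
b: 0b undefined. 0b->0: no, bb/b meet in 0. 0b->1: no, bb/ab meet in 1 with "b" left. Open state 2: 0b->2.
c: 0c undefined. 0c->0: no, bb/cbb meet in 2 with "b" left. 0c->1: no, cb/ab meet in 1 with "b" left. 0c->2: ok.
aa: 1a undefined. 1a->0: no, aaa/a meet in 1. 1a->1: no, aaa/a meet in 1. 1a->2: no, aaa/ba meet in 2 with "a" left. Open state 3: 1a->3.
ab: 1b undefined. 1b->0: ok.
ac: 1c undefined. 1c->0: ok.
ba: 2a undefined. 2a->0: ok.
bb: 2b undefined. 2b->0: no, bb/ab meet in 0. 2b->1: no, bb/a meet in 1. 2b->2: no, bb/c meet in 2. 2b->3: no, bb/aa meet in 3. Open state 4: 2b->4.
bc: 2c undefined. 2c->0: ok.
aaa: 3a undefined. 3a->0: no, aaa/ab meet in 0. 3a->1: no, aaa/a meet in 1. 3a->2: no, aaa/c meet in 2. 3a->3: no, aaa/aa meet in 3. 3a->4: ok.
aab: 3b undefined. 3b->0: ok.
aac: 3c undefined. 3c->0: ok.
bba: 4a undefined. 4a->0: ok.
cbb: 4b undefined. 4b->0: ok.
cbc: 4c undefined. 4c->0: ok.
All examples now run through 5 states with every (state, symbol) defined. Accept strings end in {4}, Reject strings end in {0,1,2,3}; accept={4}.

states=5 start=0 accept={4} delta: 0a->1 0b->2 0c->2 1a->3 1b->0 1c->0 2a->0 2b->4 2c->0 3a->4 3b->0 3c->0 4a->0 4b->0 4c->0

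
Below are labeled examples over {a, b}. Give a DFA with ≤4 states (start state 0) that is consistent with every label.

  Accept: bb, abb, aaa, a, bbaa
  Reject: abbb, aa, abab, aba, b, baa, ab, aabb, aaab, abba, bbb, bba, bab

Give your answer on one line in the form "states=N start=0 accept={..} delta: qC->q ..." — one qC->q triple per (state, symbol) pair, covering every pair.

states=4 start=0 accept={1} delta: 0a->1 0b->2 1a->2 1b->3 2a->1 2b->1 3a->0 3b->1

Fold the examples into a partial DFA from state 0: repeatedly fix the first undefined (state, symbol) met by the shortest-then-alphabetical prefix, trying targets in increasing order and rejecting any under which an Accept and a Reject string meet in one state with the same remainder; add a state when all current targets are rejected. Accepting states are where Accept strings end.
a: 0a undefined. 0a->0: no, bb/aabb meet in 0 with "bb" left. Open state 1: 0a->1.
b: 0b undefined. 0b->0: no, bb/b meet in 0. 0b->1: no, bb/ab meet in 1 with "b" left. Open state 2: 0b->2.
aa: 1a undefined. 1a->0: no, bb/aabb meet in 2 with "b" left. 1a->1: no, abb/aabb meet in 1 with "bb" left. 1a->2: ok.
ab: 1b undefined. 1b->0: no, bb/abbb meet in 2 with "b" left. 1b->1: no, bb/abab meet in 2 with "b" left. 1b->2: no, aaa/aba meet in 2 with "a" left. Open state 3: 1b->3.
ba: 2a undefined. 2a->0: no, a/baa meet in 1. 2a->1: ok.
bb: 2b undefined. 2b->0: no, aaa/bba meet in 1. 2b->1: ok.
aba: 3a undefined. 3a->0: ok.
abb: 3b undefined. 3b->0: no, bb/abba meet in 1. 3b->1: ok.
All examples now run through 4 states with every (state, symbol) defined. Accept strings end in {1}, Reject strings end in {0,2,3}; accept={1}.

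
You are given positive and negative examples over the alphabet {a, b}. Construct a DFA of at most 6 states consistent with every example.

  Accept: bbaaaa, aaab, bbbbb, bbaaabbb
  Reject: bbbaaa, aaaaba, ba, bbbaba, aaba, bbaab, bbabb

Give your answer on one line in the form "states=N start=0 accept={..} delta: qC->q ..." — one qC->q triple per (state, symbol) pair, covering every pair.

states=4 start=0 accept={1,2} delta: 0a->0 0b->1 1a->0 1b->2 2a->2 2b->3 3a->0 3b->0

Fold the examples into a partial DFA from state 0: repeatedly fix the first undefined (state, symbol) met by the shortest-then-alphabetical prefix, trying targets in increasing order and rejecting any under which an Accept and a Reject string meet in one state with the same remainder; add a state when all current targets are rejected. Accepting states are where Accept strings end.
a: 0a undefined. 0a->0: ok.
b: 0b undefined. 0b->0: no, bbaaaa/bbbaaa meet in 0. Open state 1: 0b->1.
ba: 1a undefined. 1a->0: ok.
bb: 1b undefined. 1b->0: no, bbaaaa/bbbaaa meet in 0. 1b->1: no, bbaaaa/bbbaaa meet in 0. Open state 2: 1b->2.
bba: 2a undefined. 2a->0: no, bbaaaa/aaaaba meet in 0. 2a->1: no, bbaaaa/aaaaba meet in 0. 2a->2: ok.
bbb: 2b undefined. 2b->0: no, aaab/bbabb meet in 1. 2b->1: no, bbaaaa/bbabb meet in 2. 2b->2: no, bbaaaa/bbbaaa meet in 2. Open state 3: 2b->3.
bbba: 3a undefined. 3a->0: ok.
bbbb: 3b undefined. 3b->0: ok.
All examples now run through 4 states with every (state, symbol) defined. Accept strings end in {1,2}, Reject strings end in {0,3}; accept={1,2}.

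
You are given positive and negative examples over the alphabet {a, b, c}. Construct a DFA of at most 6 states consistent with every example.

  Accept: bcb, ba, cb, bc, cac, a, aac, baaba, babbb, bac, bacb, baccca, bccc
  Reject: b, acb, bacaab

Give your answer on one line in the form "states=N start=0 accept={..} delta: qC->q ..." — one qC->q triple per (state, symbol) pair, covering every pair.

Grow the machine one transition at a time. Run the examples from 0; the earliest place one falls off (shortest prefix, ties alphabetical) gets sent to the lowest-numbered state that keeps every Accept/Reject pair distinguishable — a pair clashes when both reach the same state with identical unread suffix — and to a fresh state only if none does.
a: 0a undefined. 0a->0: no, cb/acb meet in 0 with "cb" left. Open state 1: 0a->1.
b: 0b undefined. 0b->0: no, bacb/acb meet in 1 with "cb" left. 0b->1: no, bcb/acb meet in 1 with "cb" left. Open state 2: 0b->2.
c: 0c undefined. 0c->0: no, cb/b meet in 2. 0c->1: ok.
aa: 1a undefined. 1a->0: ok.
ac: 1c undefined. 1c->0: ok.
ba: 2a undefined. 2a->0: no, cb/bacaab meet in 1 with "b" left. 2a->1: no, bacb/b meet in 2. 2a->2: no, ba/b meet in 2. Open state 3: 2a->3.
bc: 2c undefined. 2c->0: no, bcb/b meet in 2. 2c->1: ok.
cb: 1b undefined. 1b->0: ok.
baa: 3a undefined. 3a->0: ok.
bab: 3b undefined. 3b->0: ok.
bac: 3c undefined. 3c->0: no, bacb/b meet in 2. 3c->1: no, bcb/bacaab meet in 0. 3c->2: no, bac/b meet in 2. 3c->3: no, bcb/bacaab meet in 0. Open state 4: 3c->4.
baca: 4a undefined. 4a->0: no, bcb/bacaab meet in 0. 4a->1: ok.
bacb: 4b undefined. 4b->0: ok.
bacc: 4c undefined. 4c->0: ok.
babbb: 2b undefined. 2b->0: ok.
All examples now run through 5 states with every (state, symbol) defined. Accept strings end in {0,1,3,4}, Reject strings end in {2}; accept={0,1,3,4}.

states=5 start=0 accept={0,1,3,4} delta: 0a->1 0b->2 0c->1 1a->0 1b->0 1c->0 2a->3 2b->0 2c->1 3a->0 3b->0 3c->4 4a->1 4b->0 4c->0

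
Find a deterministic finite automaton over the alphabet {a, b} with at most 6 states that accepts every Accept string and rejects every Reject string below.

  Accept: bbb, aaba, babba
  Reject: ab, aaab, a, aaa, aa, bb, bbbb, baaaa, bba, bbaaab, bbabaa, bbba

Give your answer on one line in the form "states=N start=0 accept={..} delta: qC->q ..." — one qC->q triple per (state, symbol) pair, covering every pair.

Grow the machine one transition at a time. Run the examples from 0; the earliest place one falls off (shortest prefix, ties alphabetical) gets sent to the lowest-numbered state that keeps every Accept/Reject pair distinguishable — a pair clashes when both reach the same state with identical unread suffix — and to a fresh state only if none does.
a: 0a undefined. 0a->0: ok.
b: 0b undefined. 0b->0: no, bbb/ab meet in 0. Open state 1: 0b->1.
ba: 1a undefined. 1a->0: no, aaba/a meet in 0. 1a->1: no, aaba/ab meet in 1. Open state 2: 1a->2.
bb: 1b undefined. 1b->0: no, bbb/ab meet in 1. 1b->1: no, bbb/ab meet in 1. 1b->2: no, aaba/bb meet in 2. Open state 3: 1b->3.
baa: 2a undefined. 2a->0: ok.
bab: 2b undefined. 2b->0: ok.
bba: 3a undefined. 3a->0: ok.
bbb: 3b undefined. 3b->0: no, bbb/a meet in 0. 3b->1: no, bbb/ab meet in 1. 3b->2: ok.
All examples now run through 4 states with every (state, symbol) defined. Accept strings end in {2}, Reject strings end in {0,1,3}; accept={2}.

states=4 start=0 accept={2} delta: 0a->0 0b->1 1a->2 1b->3 2a->0 2b->0 3a->0 3b->2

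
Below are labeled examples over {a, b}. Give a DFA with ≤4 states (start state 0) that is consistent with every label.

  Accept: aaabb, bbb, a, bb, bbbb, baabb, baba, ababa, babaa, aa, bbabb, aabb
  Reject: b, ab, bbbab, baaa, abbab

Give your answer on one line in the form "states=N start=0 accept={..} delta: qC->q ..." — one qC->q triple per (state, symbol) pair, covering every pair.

Fold the examples into a partial DFA from state 0: repeatedly fix the first undefined (state, symbol) met by the shortest-then-alphabetical prefix, trying targets in increasing order and rejecting any under which an Accept and a Reject string meet in one state with the same remainder; add a state when all current targets are rejected. Accepting states are where Accept strings end.
a: 0a undefined. 0a->0: ok.
b: 0b undefined. 0b->0: no, aaabb/b meet in 0. Open state 1: 0b->1.
ba: 1a undefined. 1a->0: no, a/baaa meet in 0. 1a->1: ok.
bb: 1b undefined. 1b->0: no, aaabb/bbbab meet in 0. 1b->1: no, aaabb/b meet in 1. Open state 2: 1b->2.
bba: 2a undefined. 2a->0: ok.
bbb: 2b undefined. 2b->0: no, bbbb/b meet in 1. 2b->1: no, aaabb/bbbab meet in 2. 2b->2: ok.
All examples now run through 3 states with every (state, symbol) defined. Accept strings end in {0,2}, Reject strings end in {1}; accept={0,2}.

states=3 start=0 accept={0,2} delta: 0a->0 0b->1 1a->1 1b->2 2a->0 2b->2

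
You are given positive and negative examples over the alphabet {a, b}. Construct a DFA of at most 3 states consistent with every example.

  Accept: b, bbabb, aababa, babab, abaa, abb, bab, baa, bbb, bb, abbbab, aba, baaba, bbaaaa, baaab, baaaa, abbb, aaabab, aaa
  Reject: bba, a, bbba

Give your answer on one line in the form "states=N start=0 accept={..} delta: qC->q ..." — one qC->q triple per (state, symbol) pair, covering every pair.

states=3 start=0 accept={0,2} delta: 0a->1 0b->0 1a->2 1b->2 2a->2 2b->2

Grow the machine one transition at a time. Run the examples from 0; the earliest place one falls off (shortest prefix, ties alphabetical) gets sent to the lowest-numbered state that keeps every Accept/Reject pair distinguishable — a pair clashes when both reach the same state with identical unread suffix — and to a fresh state only if none does.
a: 0a undefined. 0a->0: no, aaa/a meet in 0. Open state 1: 0a->1.
b: 0b undefined. 0b->0: ok.
aa: 1a undefined. 1a->0: no, baaba/bba meet in 1. 1a->1: no, baa/bba meet in 1. Open state 2: 1a->2.
ab: 1b undefined. 1b->0: no, aba/bba meet in 1. 1b->1: no, bbabb/bba meet in 1. 1b->2: ok.
aaa: 2a undefined. 2a->0: no, abaa/bba meet in 1. 2a->1: no, aba/bba meet in 1. 2a->2: ok.
aab: 2b undefined. 2b->0: no, baaba/bba meet in 1. 2b->1: no, bbabb/bba meet in 1. 2b->2: ok.
All examples now run through 3 states with every (state, symbol) defined. Accept strings end in {0,2}, Reject strings end in {1}; accept={0,2}.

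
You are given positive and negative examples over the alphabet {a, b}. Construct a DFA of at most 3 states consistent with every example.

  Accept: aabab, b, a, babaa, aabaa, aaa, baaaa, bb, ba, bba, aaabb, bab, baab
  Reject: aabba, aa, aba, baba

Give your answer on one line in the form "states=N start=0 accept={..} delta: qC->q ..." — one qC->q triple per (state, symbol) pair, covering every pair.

Fold the examples into a partial DFA from state 0: repeatedly fix the first undefined (state, symbol) met by the shortest-then-alphabetical prefix, trying targets in increasing order and rejecting any under which an Accept and a Reject string meet in one state with the same remainder; add a state when all current targets are rejected. Accepting states are where Accept strings end.
a: 0a undefined. 0a->0: no, a/aa meet in 0. Open state 1: 0a->1.
b: 0b undefined. 0b->0: ok.
aa: 1a undefined. 1a->0: no, b/aa meet in 0. 1a->1: no, a/aa meet in 1. Open state 2: 1a->2.
ab: 1b undefined. 1b->0: no, a/aba meet in 1. 1b->1: ok.
aaa: 2a undefined. 2a->0: ok.
aab: 2b undefined. 2b->0: no, aabab/aabba meet in 1. 2b->1: ok.
All examples now run through 3 states with every (state, symbol) defined. Accept strings end in {0,1}, Reject strings end in {2}; accept={0,1}.

states=3 start=0 accept={0,1} delta: 0a->1 0b->0 1a->2 1b->1 2a->0 2b->1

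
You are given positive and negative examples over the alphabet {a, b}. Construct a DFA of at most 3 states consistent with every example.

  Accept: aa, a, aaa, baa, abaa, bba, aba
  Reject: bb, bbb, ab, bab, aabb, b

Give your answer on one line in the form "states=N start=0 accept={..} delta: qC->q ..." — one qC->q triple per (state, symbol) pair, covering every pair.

Fold the examples into a partial DFA from state 0: repeatedly fix the first undefined (state, symbol) met by the shortest-then-alphabetical prefix, trying targets in increasing order and rejecting any under which an Accept and a Reject string meet in one state with the same remainder; add a state when all current targets are rejected. Accepting states are where Accept strings end.
a: 0a undefined. 0a->0: ok.
b: 0b undefined. 0b->0: no, aa/bb meet in 0. Open state 1: 0b->1.
ba: 1a undefined. 1a->0: ok.
bb: 1b undefined. 1b->0: no, aa/bb meet in 0. 1b->1: ok.
All examples now run through 2 states with every (state, symbol) defined. Accept strings end in {0}, Reject strings end in {1}; accept={0}.

states=2 start=0 accept={0} delta: 0a->0 0b->1 1a->0 1b->1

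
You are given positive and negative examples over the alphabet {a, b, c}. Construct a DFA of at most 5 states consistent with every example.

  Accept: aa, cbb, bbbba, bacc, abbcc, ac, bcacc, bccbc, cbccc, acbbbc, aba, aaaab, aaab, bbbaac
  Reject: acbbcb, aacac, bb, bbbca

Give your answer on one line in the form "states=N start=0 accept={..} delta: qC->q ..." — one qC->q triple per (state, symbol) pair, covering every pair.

Grow the machine one transition at a time. Run the examples from 0; the earliest place one falls off (shortest prefix, ties alphabetical) gets sent to the lowest-numbered state that keeps every Accept/Reject pair distinguishable — a pair clashes when both reach the same state with identical unread suffix — and to a fresh state only if none does.
a: 0a undefined. 0a->0: ok.
b: 0b undefined. 0b->0: no, aa/bb meet in 0. Open state 1: 0b->1.
c: 0c undefined. 0c->0: no, aa/aacac meet in 0. 0c->1: ok.
ba: 1a undefined. 1a->0: no, ac/aacac meet in 1. 1a->1: ok.
bb: 1b undefined. 1b->0: no, aa/bb meet in 0. 1b->1: no, cbb/bb meet in 1. Open state 2: 1b->2.
bc: 1c undefined. 1c->0: no, aa/aacac meet in 0. 1c->1: no, bacc/aacac meet in 1. 1c->2: ok.
bbb: 2b undefined. 2b->0: no, bbbba/bbbca meet in 1. 2b->1: no, cbb/acbbcb meet in 1. 2b->2: no, cbb/aacac meet in 2. Open state 3: 2b->3.
bca: 2a undefined. 2a->0: no, bcacc/aacac meet in 2. 2a->1: ok.
bcc: 2c undefined. 2c->0: no, bccbc/aacac meet in 2. 2c->1: no, abbcc/aacac meet in 2. 2c->2: no, bacc/aacac meet in 2. 2c->3: ok.
bbba: 3a undefined. 3a->0: ok.
bbbb: 3b undefined. 3b->0: ok.
bbbc: 3c undefined. 3c->0: no, aa/bbbca meet in 0. 3c->1: no, abbcc/bbbca meet in 1. 3c->2: no, cbb/acbbcb meet in 3. 3c->3: no, aa/acbbcb meet in 0. Open state 4: 3c->4.
bbbca: 4a undefined. 4a->0: no, aa/bbbca meet in 0. 4a->1: no, ac/bbbca meet in 1. 4a->2: ok.
cbccc: 4c undefined. 4c->0: ok.
acbbcb: 4b undefined. 4b->0: no, aa/acbbcb meet in 0. 4b->1: no, ac/acbbcb meet in 1. 4b->2: ok.
All examples now run through 5 states with every (state, symbol) defined. Accept strings end in {0,1,3,4}, Reject strings end in {2}; accept={0,1,3,4}.

states=5 start=0 accept={0,1,3,4} delta: 0a->0 0b->1 0c->1 1a->1 1b->2 1c->2 2a->1 2b->3 2c->3 3a->0 3b->0 3c->4 4a->2 4b->2 4c->0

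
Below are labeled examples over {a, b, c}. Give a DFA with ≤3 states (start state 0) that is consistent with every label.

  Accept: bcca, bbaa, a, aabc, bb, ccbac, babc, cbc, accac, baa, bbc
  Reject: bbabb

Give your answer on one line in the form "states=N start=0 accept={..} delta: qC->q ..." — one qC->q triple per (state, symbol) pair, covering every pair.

states=3 start=0 accept={0,2} delta: 0a->0 0b->1 0c->0 1a->0 1b->2 1c->0 2a->1 2b->1 2c->0

State merging on the prefix tree: take the shortest (then alphabetical) example prefix whose next move is undefined and point that move at state 0, else 1, else 2, ...; a target is out if some Accept/Reject pair would then sit in one state with the same input left (inseparable). If every existing state is out, open a new one.
a: 0a undefined. 0a->0: ok.
b: 0b undefined. 0b->0: no, bbaa/bbabb meet in 0. Open state 1: 0b->1.
c: 0c undefined. 0c->0: ok.
ba: 1a undefined. 1a->0: ok.
bb: 1b undefined. 1b->0: no, bbaa/bbabb meet in 0. 1b->1: no, bb/bbabb meet in 1. Open state 2: 1b->2.
bc: 1c undefined. 1c->0: ok.
bba: 2a undefined. 2a->0: no, bb/bbabb meet in 2. 2a->1: ok.
bbc: 2c undefined. 2c->0: ok.
bbabb: 2b undefined. 2b->0: no, bcca/bbabb meet in 0. 2b->1: ok.
All examples now run through 3 states with every (state, symbol) defined. Accept strings end in {0,2}, Reject strings end in {1}; accept={0,2}.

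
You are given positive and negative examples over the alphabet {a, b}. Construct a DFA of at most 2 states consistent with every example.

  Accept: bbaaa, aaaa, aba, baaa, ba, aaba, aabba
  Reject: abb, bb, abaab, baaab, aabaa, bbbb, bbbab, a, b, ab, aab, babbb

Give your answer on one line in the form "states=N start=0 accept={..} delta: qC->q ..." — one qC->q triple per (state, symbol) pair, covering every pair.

states=2 start=0 accept={0} delta: 0a->1 0b->1 1a->0 1b->1

Grow the machine one transition at a time. Run the examples from 0; the earliest place one falls off (shortest prefix, ties alphabetical) gets sent to the lowest-numbered state that keeps every Accept/Reject pair distinguishable — a pair clashes when both reach the same state with identical unread suffix — and to a fresh state only if none does.
a: 0a undefined. 0a->0: no, aaaa/a meet in 0. Open state 1: 0a->1.
b: 0b undefined. 0b->0: no, ba/a meet in 1. 0b->1: ok.
aa: 1a undefined. 1a->0: ok.
ab: 1b undefined. 1b->0: no, bbaaa/abb meet in 1. 1b->1: ok.
All examples now run through 2 states with every (state, symbol) defined. Accept strings end in {0}, Reject strings end in {1}; accept={0}.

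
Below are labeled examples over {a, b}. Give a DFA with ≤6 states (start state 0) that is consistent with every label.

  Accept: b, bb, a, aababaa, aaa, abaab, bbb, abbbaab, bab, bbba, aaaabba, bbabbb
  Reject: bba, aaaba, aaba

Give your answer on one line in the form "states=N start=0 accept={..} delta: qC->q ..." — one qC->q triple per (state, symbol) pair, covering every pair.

Fold the examples into a partial DFA from state 0: repeatedly fix the first undefined (state, symbol) met by the shortest-then-alphabetical prefix, trying targets in increasing order and rejecting any under which an Accept and a Reject string meet in one state with the same remainder; add a state when all current targets are rejected. Accepting states are where Accept strings end.
a: 0a undefined. 0a->0: no, aaaabba/bba meet in 0 with "bba" left. Open state 1: 0a->1.
b: 0b undefined. 0b->0: no, a/bba meet in 1. 0b->1: ok.
aa: 1a undefined. 1a->0: no, aaaabba/bba meet in 1 with "ba" left. 1a->1: ok.
ab: 1b undefined. 1b->0: no, b/bba meet in 1. 1b->1: no, b/bba meet in 1. Open state 2: 1b->2.
aba: 2a undefined. 2a->0: ok.
abb: 2b undefined. 2b->0: no, bbb/bba meet in 0. 2b->1: ok.
All examples now run through 3 states with every (state, symbol) defined. Accept strings end in {1,2}, Reject strings end in {0}; accept={1,2}.

states=3 start=0 accept={1,2} delta: 0a->1 0b->1 1a->1 1b->2 2a->0 2b->1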